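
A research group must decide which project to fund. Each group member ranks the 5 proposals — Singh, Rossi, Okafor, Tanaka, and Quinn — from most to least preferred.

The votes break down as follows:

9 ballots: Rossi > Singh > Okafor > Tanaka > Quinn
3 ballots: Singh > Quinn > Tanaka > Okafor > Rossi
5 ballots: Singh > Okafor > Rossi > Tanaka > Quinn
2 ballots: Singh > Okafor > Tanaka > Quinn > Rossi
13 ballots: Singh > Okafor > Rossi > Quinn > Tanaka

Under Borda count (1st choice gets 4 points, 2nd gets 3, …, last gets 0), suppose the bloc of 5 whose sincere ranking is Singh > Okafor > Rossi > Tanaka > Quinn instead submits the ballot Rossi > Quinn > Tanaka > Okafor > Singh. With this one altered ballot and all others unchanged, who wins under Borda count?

Singh

Borda totals with the altered ballot: Singh 99, Rossi 82, Okafor 71, Tanaka 29, Quinn 39.
The winner is unchanged: still Singh.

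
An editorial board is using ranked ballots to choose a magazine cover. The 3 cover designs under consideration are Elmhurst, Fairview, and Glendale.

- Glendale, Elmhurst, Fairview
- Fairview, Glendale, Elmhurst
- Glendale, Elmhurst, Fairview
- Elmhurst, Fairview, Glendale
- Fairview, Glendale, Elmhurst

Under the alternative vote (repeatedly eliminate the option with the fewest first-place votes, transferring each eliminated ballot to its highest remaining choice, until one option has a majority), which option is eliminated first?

Elmhurst

Round 1: Fairview 2, Glendale 2, Elmhurst 1. Elmhurst has the fewest and is eliminated.
Round 2: Fairview 3, Glendale 2. Fairview has a majority.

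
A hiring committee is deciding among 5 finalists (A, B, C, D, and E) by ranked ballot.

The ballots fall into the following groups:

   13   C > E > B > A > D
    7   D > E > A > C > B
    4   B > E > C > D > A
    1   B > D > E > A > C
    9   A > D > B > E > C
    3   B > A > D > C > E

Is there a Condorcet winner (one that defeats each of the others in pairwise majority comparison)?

Head-to-head results (37 voters total):
A vs B: B wins 21–16.
A vs C: A wins 20–17.
A vs D: A wins 25–12.
A vs E: E wins 25–12.
B vs C: C wins 20–17.
B vs D: B wins 21–16.
B vs E: E wins 20–17.
C vs D: D wins 20–17.
C vs E: E wins 21–16.
D vs E: D wins 20–17.
No candidate beats all others: A beats C beats B beats A, a majority cycle.

No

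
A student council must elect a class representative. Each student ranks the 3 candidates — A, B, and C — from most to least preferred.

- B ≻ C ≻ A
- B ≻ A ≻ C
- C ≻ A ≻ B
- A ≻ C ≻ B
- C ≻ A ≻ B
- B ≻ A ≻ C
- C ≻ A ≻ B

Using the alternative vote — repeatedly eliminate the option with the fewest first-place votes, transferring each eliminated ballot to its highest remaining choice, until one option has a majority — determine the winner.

Round 1: B 3, C 3, A 1. A has the fewest and is eliminated.
Round 2: C 4, B 3. C has a majority.

C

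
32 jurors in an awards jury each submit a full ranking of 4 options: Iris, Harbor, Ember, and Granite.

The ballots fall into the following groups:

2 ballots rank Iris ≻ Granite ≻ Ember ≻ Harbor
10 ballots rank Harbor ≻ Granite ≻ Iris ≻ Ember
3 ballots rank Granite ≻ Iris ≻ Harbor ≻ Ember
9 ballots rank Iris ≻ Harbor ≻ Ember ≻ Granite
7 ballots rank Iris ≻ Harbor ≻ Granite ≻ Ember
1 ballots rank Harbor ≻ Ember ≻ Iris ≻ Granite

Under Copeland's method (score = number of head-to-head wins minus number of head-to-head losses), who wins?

Iris

Pairwise results:
  Iris vs Harbor: Iris wins 21–11.
  Iris vs Ember: Iris wins 31–1.
  Iris vs Granite: Iris wins 19–13.
  Harbor vs Ember: Harbor wins 30–2.
  Harbor vs Granite: Harbor wins 27–5.
  Ember vs Granite: Granite wins 22–10.
Copeland scores (wins − losses):
  Iris: 3 − 0 = 3
  Harbor: 2 − 1 = 1
  Ember: 0 − 3 = -3
  Granite: 1 − 2 = -1
Iris has the best Copeland score.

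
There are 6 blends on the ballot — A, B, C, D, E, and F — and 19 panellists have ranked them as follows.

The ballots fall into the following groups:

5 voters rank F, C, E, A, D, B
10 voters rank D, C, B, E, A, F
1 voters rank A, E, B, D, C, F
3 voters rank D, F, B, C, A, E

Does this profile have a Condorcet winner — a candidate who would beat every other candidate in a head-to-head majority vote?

Head-to-head results (19 voters total):
A vs B: B wins 13–6.
A vs C: C wins 18–1.
A vs D: D wins 13–6.
A vs E: E wins 15–4.
A vs F: A wins 11–8.
B vs C: C wins 15–4.
B vs D: D wins 18–1.
B vs E: B wins 13–6.
B vs F: B wins 11–8.
C vs D: D wins 14–5.
C vs E: C wins 18–1.
C vs F: C wins 11–8.
D vs E: D wins 13–6.
D vs F: D wins 14–5.
E vs F: E wins 11–8.
D beats each rival — A (13–6), B (18–1), C (14–5), E (13–6), F (14–5) — so D is the Condorcet winner.

Yes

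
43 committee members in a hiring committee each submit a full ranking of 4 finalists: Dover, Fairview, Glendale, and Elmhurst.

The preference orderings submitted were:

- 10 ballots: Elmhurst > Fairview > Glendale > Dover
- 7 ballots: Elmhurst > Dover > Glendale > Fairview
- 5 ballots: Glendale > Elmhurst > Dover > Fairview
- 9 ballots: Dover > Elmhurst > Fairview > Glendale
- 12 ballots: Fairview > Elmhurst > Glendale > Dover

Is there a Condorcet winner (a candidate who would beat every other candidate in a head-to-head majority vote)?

Yes

Head-to-head results (43 voters total):
Dover vs Fairview: Fairview wins 22–21.
Dover vs Glendale: Glendale wins 27–16.
Dover vs Elmhurst: Elmhurst wins 34–9.
Fairview vs Glendale: Fairview wins 31–12.
Fairview vs Elmhurst: Elmhurst wins 31–12.
Glendale vs Elmhurst: Elmhurst wins 38–5.
Elmhurst beats each rival — Dover (34–9), Fairview (31–12), Glendale (38–5) — so Elmhurst is the Condorcet winner.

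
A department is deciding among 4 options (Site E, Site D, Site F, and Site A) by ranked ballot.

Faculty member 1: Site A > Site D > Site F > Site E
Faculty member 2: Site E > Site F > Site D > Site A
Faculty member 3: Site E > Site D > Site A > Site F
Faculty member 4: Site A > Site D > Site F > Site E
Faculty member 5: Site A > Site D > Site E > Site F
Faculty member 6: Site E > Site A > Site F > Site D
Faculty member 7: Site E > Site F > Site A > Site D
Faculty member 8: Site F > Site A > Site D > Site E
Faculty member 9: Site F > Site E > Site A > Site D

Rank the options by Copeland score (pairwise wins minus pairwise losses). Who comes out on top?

Pairwise results:
  Site E vs Site D: Site E wins 5–4.
  Site E vs Site F: Site E wins 5–4.
  Site E vs Site A: Site E wins 5–4.
  Site D vs Site F: Site F wins 5–4.
  Site D vs Site A: Site A wins 7–2.
  Site F vs Site A: Site A wins 5–4.
Copeland scores (wins − losses):
  Site E: 3 − 0 = 3
  Site D: 0 − 3 = -3
  Site F: 1 − 2 = -1
  Site A: 2 − 1 = 1
Site E has the best Copeland score.

Site E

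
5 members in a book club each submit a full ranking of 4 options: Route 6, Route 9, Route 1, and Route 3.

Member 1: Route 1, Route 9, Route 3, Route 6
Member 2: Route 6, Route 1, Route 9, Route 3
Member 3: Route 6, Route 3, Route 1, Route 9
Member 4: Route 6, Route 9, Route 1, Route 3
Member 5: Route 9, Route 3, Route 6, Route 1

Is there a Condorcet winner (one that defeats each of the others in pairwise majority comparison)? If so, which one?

Route 6

Head-to-head results (5 voters total):
Route 6 vs Route 9: Route 6 wins 3–2.
Route 6 vs Route 1: Route 6 wins 4–1.
Route 6 vs Route 3: Route 6 wins 3–2.
Route 9 vs Route 1: Route 1 wins 3–2.
Route 9 vs Route 3: Route 9 wins 4–1.
Route 1 vs Route 3: Route 1 wins 3–2.
Route 6 beats each rival — Route 9 (3–2), Route 1 (4–1), Route 3 (3–2) — so Route 6 is the Condorcet winner.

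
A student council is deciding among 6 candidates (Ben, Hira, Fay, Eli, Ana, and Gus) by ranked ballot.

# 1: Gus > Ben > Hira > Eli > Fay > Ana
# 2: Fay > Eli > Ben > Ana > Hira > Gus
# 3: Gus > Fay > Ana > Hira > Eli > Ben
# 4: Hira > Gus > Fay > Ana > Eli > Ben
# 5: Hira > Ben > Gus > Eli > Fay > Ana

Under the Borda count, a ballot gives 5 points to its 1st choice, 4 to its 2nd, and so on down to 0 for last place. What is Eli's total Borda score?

10

Borda scores:
  Ben: 4 + 3 + 0 + 0 + 4 = 11
  Hira: 3 + 1 + 2 + 5 + 5 = 16
  Fay: 1 + 5 + 4 + 3 + 1 = 14
  Eli: 2 + 4 + 1 + 1 + 2 = 10
  Ana: 0 + 2 + 3 + 2 + 0 = 7
  Gus: 5 + 0 + 5 + 4 + 3 = 17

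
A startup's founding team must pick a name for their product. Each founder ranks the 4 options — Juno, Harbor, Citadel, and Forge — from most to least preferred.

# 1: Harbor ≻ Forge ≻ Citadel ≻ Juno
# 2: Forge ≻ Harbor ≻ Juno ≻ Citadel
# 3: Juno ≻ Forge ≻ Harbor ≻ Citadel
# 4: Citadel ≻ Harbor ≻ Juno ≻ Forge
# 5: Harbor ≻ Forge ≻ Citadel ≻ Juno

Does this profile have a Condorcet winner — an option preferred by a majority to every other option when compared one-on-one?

Yes

Head-to-head results (5 voters total):
Juno vs Harbor: Harbor wins 4–1.
Juno vs Citadel: Citadel wins 3–2.
Juno vs Forge: Forge wins 3–2.
Harbor vs Citadel: Harbor wins 4–1.
Harbor vs Forge: Harbor wins 3–2.
Citadel vs Forge: Forge wins 4–1.
Harbor beats each rival — Juno (4–1), Citadel (4–1), Forge (3–2) — so Harbor is the Condorcet winner.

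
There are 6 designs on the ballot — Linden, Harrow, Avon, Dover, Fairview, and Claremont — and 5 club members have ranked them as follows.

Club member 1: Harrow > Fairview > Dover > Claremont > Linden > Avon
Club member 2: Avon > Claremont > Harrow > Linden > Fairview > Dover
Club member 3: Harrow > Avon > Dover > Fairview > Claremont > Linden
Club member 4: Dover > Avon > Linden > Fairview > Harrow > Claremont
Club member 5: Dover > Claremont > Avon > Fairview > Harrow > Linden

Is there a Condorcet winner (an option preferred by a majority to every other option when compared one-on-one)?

No

Head-to-head results (5 voters total):
Linden vs Harrow: Harrow wins 4–1.
Linden vs Avon: Avon wins 4–1.
Linden vs Dover: Dover wins 4–1.
Linden vs Fairview: Fairview wins 3–2.
Linden vs Claremont: Claremont wins 4–1.
Harrow vs Avon: Avon wins 3–2.
Harrow vs Dover: Harrow wins 3–2.
Harrow vs Fairview: Harrow wins 3–2.
Harrow vs Claremont: Harrow wins 3–2.
Avon vs Dover: Dover wins 3–2.
Avon vs Fairview: Avon wins 4–1.
Avon vs Claremont: Avon wins 3–2.
Dover vs Fairview: Dover wins 3–2.
Dover vs Claremont: Dover wins 4–1.
Fairview vs Claremont: Fairview wins 3–2.
No candidate beats all others: Harrow beats Dover beats Avon beats Harrow, a majority cycle.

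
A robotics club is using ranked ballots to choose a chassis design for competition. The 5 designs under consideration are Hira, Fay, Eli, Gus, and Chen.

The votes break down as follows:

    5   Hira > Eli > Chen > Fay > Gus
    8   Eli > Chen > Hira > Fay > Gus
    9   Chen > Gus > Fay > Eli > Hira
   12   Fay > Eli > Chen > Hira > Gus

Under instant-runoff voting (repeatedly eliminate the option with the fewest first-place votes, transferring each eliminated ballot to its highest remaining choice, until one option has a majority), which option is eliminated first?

Round 1: Fay 12, Chen 9, Eli 8, Hira 5, Gus 0. Gus has the fewest and is eliminated.
Round 2: Fay 12, Chen 9, Eli 8, Hira 5. Hira has the fewest and is eliminated.
Round 3: Eli 13, Fay 12, Chen 9. Chen has the fewest and is eliminated.
Round 4: Fay 21, Eli 13. Fay has a majority.

Gus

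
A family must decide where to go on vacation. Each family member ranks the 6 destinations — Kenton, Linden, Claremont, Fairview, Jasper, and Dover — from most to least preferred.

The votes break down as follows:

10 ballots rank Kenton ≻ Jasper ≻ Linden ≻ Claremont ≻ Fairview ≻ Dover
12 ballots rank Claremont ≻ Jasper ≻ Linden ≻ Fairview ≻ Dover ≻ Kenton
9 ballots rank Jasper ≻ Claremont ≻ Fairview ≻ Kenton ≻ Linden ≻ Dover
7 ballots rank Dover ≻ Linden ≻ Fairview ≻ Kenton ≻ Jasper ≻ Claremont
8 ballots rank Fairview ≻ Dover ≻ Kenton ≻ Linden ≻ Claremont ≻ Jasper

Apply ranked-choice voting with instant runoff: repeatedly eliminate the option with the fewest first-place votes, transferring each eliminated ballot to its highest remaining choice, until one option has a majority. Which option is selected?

Round 1: Claremont 12, Kenton 10, Jasper 9, Fairview 8, Dover 7, Linden 0. Linden has the fewest and is eliminated.
Round 2: Claremont 12, Kenton 10, Jasper 9, Fairview 8, Dover 7. Dover has the fewest and is eliminated.
Round 3: Fairview 15, Claremont 12, Kenton 10, Jasper 9. Jasper has the fewest and is eliminated.
Round 4: Claremont 21, Fairview 15, Kenton 10. Kenton has the fewest and is eliminated.
Round 5: Claremont 31, Fairview 15. Claremont has a majority.

Claremont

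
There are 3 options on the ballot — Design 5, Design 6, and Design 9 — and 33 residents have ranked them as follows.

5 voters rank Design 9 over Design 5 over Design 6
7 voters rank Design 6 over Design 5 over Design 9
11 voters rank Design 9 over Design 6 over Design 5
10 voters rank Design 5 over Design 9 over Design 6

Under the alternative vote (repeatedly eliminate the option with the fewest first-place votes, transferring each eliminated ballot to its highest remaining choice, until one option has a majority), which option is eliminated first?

Design 6

Round 1: Design 9 16, Design 5 10, Design 6 7. Design 6 has the fewest and is eliminated.
Round 2: Design 5 17, Design 9 16. Design 5 has a majority.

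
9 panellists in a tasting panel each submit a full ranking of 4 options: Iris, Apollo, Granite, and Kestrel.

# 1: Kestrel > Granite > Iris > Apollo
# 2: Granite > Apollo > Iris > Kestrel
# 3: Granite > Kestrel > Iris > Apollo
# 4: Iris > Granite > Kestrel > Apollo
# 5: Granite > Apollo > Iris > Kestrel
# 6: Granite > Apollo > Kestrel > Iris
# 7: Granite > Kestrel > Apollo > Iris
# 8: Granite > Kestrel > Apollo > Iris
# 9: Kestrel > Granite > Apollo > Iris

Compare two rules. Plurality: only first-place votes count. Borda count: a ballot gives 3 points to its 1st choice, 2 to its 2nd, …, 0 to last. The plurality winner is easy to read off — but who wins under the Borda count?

Granite

Plurality first-place counts: Iris 1, Apollo 0, Granite 6, Kestrel 2 → Granite.
Borda totals: Iris 7, Apollo 9, Granite 24, Kestrel 14 → Granite.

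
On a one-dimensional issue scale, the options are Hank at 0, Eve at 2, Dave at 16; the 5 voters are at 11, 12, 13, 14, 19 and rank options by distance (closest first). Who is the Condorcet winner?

Dave

With single-peaked preferences on a line, the Condorcet winner is the candidate closest to the median voter.
The median voter (position 13) is closest to Dave at 16.
Check: Dave vs Eve — voters closer to Dave: 5 of 5.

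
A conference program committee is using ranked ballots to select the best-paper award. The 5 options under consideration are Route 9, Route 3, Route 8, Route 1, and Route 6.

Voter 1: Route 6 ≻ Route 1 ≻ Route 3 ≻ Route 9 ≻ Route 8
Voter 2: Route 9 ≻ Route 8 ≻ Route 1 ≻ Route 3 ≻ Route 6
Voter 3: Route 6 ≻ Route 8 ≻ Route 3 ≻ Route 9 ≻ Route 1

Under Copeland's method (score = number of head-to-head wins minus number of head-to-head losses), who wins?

Pairwise results:
  Route 9 vs Route 3: Route 3 wins 2–1.
  Route 9 vs Route 8: Route 9 wins 2–1.
  Route 9 vs Route 1: Route 9 wins 2–1.
  Route 9 vs Route 6: Route 6 wins 2–1.
  Route 3 vs Route 8: Route 8 wins 2–1.
  Route 3 vs Route 1: Route 1 wins 2–1.
  Route 3 vs Route 6: Route 6 wins 2–1.
  Route 8 vs Route 1: Route 8 wins 2–1.
  Route 8 vs Route 6: Route 6 wins 2–1.
  Route 1 vs Route 6: Route 6 wins 2–1.
Copeland scores (wins − losses):
  Route 9: 2 − 2 = 0
  Route 3: 1 − 3 = -2
  Route 8: 2 − 2 = 0
  Route 1: 1 − 3 = -2
  Route 6: 4 − 0 = 4
Route 6 has the best Copeland score.

Route 6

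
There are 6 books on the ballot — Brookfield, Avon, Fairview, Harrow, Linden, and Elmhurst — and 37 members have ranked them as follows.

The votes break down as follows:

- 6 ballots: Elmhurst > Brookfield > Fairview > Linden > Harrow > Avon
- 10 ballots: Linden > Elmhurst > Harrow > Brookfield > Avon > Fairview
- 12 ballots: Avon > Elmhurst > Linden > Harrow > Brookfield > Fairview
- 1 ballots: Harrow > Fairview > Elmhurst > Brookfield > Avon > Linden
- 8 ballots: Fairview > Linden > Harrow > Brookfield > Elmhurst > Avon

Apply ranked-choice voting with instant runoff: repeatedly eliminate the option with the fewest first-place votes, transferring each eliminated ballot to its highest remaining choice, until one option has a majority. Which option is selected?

Avon

Round 1: Avon 12, Linden 10, Fairview 8, Elmhurst 6, Harrow 1, Brookfield 0. Brookfield has the fewest and is eliminated.
Round 2: Avon 12, Linden 10, Fairview 8, Elmhurst 6, Harrow 1. Harrow has the fewest and is eliminated.
Round 3: Avon 12, Linden 10, Fairview 9, Elmhurst 6. Elmhurst has the fewest and is eliminated.
Round 4: Fairview 15, Avon 12, Linden 10. Linden has the fewest and is eliminated.
Round 5: Avon 22, Fairview 15. Avon has a majority.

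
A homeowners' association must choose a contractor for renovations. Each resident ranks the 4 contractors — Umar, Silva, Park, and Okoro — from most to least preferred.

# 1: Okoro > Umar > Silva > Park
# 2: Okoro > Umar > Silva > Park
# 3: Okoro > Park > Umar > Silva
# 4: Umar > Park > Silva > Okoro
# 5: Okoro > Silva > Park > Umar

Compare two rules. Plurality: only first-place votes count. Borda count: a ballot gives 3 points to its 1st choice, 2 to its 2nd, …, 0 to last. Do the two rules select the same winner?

Yes

Plurality first-place counts: Umar 1, Silva 0, Park 0, Okoro 4 → Okoro.
Borda totals: Umar 8, Silva 5, Park 5, Okoro 12 → Okoro.
The two rules agree on Okoro.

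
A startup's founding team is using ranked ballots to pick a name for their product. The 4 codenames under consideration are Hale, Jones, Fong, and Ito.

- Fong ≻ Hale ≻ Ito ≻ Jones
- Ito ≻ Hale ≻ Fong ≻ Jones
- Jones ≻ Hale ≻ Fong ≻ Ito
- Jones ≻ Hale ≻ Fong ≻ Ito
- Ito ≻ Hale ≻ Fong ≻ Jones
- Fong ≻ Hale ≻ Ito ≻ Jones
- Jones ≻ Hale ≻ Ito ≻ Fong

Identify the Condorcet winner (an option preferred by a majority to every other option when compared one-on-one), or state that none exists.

Head-to-head results (7 voters total):
Hale vs Jones: Hale wins 4–3.
Hale vs Fong: Hale wins 5–2.
Hale vs Ito: Hale wins 5–2.
Jones vs Fong: Fong wins 4–3.
Jones vs Ito: Ito wins 4–3.
Fong vs Ito: Fong wins 4–3.
Hale beats each rival — Jones (4–3), Fong (5–2), Ito (5–2) — so Hale is the Condorcet winner.

Hale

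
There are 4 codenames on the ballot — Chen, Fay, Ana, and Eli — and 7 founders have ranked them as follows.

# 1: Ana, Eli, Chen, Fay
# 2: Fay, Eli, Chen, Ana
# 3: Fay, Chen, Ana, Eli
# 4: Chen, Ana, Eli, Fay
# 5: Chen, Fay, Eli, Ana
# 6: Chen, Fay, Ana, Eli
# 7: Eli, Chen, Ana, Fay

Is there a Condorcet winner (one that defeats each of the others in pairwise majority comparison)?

Yes

Head-to-head results (7 voters total):
Chen vs Fay: Chen wins 5–2.
Chen vs Ana: Chen wins 6–1.
Chen vs Eli: Chen wins 4–3.
Fay vs Ana: Fay wins 4–3.
Fay vs Eli: Fay wins 4–3.
Ana vs Eli: Ana wins 4–3.
Chen beats each rival — Fay (5–2), Ana (6–1), Eli (4–3) — so Chen is the Condorcet winner.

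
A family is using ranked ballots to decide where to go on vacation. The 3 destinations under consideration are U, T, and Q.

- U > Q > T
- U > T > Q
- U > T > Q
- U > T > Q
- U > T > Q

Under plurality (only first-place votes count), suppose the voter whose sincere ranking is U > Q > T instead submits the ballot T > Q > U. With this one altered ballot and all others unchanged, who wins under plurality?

First-place totals with the altered ballot: U 4, T 1, Q 0.
The winner is unchanged: still U.

U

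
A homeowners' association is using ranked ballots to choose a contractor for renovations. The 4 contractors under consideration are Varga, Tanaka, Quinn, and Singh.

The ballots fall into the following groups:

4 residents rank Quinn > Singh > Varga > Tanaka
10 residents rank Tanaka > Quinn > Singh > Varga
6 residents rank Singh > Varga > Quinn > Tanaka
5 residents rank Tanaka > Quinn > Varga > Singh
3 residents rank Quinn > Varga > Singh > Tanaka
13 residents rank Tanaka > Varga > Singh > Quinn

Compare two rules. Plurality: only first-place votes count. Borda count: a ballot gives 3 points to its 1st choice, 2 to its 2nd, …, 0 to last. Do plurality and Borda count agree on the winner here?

Yes

Plurality first-place counts: Varga 0, Tanaka 28, Quinn 7, Singh 6 → Tanaka.
Borda totals: Varga 53, Tanaka 84, Quinn 57, Singh 52 → Tanaka.
The two rules agree on Tanaka.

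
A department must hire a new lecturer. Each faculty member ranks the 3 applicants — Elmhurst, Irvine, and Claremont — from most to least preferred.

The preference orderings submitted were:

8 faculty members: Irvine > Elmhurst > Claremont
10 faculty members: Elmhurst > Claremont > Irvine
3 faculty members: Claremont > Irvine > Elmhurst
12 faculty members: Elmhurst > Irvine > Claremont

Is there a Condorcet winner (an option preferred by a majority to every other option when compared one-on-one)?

Head-to-head results (33 voters total):
Elmhurst vs Irvine: Elmhurst wins 22–11.
Elmhurst vs Claremont: Elmhurst wins 30–3.
Irvine vs Claremont: Irvine wins 20–13.
Elmhurst beats each rival — Irvine (22–11), Claremont (30–3) — so Elmhurst is the Condorcet winner.

Yes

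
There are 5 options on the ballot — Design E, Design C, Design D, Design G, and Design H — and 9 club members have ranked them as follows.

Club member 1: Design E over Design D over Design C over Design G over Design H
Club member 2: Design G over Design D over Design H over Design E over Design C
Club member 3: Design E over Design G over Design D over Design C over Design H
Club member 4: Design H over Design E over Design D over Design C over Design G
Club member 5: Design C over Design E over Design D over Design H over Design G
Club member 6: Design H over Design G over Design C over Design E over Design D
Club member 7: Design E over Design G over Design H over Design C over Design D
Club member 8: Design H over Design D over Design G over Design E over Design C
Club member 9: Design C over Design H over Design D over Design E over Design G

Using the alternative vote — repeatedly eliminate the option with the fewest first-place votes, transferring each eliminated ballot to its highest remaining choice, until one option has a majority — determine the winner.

Round 1: Design E 3, Design H 3, Design C 2, Design G 1, Design D 0. Design D has the fewest and is eliminated.
Round 2: Design E 3, Design H 3, Design C 2, Design G 1. Design G has the fewest and is eliminated.
Round 3: Design H 4, Design E 3, Design C 2. Design C has the fewest and is eliminated.
Round 4: Design H 5, Design E 4. Design H has a majority.

Design H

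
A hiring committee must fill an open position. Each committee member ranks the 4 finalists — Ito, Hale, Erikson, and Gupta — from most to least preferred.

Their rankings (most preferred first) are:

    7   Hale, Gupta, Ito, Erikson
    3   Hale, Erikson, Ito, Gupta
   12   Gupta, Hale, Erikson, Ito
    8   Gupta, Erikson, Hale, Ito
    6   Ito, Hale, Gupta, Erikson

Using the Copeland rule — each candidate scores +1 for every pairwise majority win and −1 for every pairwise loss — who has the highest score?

Gupta

Pairwise results:
  Ito vs Hale: Hale wins 30–6.
  Ito vs Erikson: Erikson wins 23–13.
  Ito vs Gupta: Gupta wins 27–9.
  Hale vs Erikson: Hale wins 28–8.
  Hale vs Gupta: Gupta wins 20–16.
  Erikson vs Gupta: Gupta wins 33–3.
Copeland scores (wins − losses):
  Ito: 0 − 3 = -3
  Hale: 2 − 1 = 1
  Erikson: 1 − 2 = -1
  Gupta: 3 − 0 = 3
Gupta has the best Copeland score.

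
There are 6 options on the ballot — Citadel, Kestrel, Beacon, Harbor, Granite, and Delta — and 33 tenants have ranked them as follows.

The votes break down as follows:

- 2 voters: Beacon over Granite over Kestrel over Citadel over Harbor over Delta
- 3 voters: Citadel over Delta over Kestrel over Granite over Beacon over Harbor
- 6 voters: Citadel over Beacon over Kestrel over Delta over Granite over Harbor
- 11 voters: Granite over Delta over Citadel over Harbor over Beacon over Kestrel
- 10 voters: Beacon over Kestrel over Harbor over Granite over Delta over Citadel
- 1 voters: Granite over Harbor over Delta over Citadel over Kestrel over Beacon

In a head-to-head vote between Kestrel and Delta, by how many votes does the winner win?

Ballots ranking Kestrel above Delta: 2+6+10 = 18.
Ballots ranking Delta above Kestrel: 3+11+1 = 15.
Kestrel wins 18–15, a margin of 3.

3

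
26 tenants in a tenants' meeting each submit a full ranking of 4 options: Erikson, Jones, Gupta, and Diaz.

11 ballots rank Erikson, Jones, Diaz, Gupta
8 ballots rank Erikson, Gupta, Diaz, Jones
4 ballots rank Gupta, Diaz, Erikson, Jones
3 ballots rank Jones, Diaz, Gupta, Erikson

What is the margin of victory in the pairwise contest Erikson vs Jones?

20

Ballots ranking Erikson above Jones: 11+8+4 = 23.
Ballots ranking Jones above Erikson: 3.
Erikson wins 23–3, a margin of 20.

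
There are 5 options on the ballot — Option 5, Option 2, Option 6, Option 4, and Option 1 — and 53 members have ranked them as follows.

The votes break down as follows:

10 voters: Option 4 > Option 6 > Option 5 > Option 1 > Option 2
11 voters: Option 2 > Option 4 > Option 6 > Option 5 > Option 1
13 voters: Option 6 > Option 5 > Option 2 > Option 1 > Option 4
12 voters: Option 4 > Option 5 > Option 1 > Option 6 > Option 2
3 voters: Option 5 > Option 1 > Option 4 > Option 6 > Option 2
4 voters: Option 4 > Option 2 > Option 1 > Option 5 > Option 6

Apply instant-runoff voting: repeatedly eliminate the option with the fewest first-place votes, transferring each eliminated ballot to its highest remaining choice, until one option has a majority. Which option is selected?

Round 1: Option 4 26, Option 6 13, Option 2 11, Option 5 3, Option 1 0. Option 1 has the fewest and is eliminated.
Round 2: Option 4 26, Option 6 13, Option 2 11, Option 5 3. Option 5 has the fewest and is eliminated.
Round 3: Option 4 29, Option 6 13, Option 2 11. Option 4 has a majority.

Option 4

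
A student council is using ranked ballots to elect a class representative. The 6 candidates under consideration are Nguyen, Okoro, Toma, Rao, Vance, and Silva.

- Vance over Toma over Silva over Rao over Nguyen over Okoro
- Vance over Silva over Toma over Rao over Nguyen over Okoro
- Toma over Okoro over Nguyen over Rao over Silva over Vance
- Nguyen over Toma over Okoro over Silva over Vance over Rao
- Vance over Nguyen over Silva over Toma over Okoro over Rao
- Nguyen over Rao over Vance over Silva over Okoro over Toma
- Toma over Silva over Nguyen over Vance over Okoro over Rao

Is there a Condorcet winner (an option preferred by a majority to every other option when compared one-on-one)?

No

Head-to-head results (7 voters total):
Nguyen vs Okoro: Nguyen wins 6–1.
Nguyen vs Toma: Toma wins 4–3.
Nguyen vs Rao: Nguyen wins 5–2.
Nguyen vs Vance: Nguyen wins 4–3.
Nguyen vs Silva: Nguyen wins 4–3.
Okoro vs Toma: Toma wins 6–1.
Okoro vs Rao: Okoro wins 4–3.
Okoro vs Vance: Vance wins 5–2.
Okoro vs Silva: Silva wins 5–2.
Toma vs Rao: Toma wins 6–1.
Toma vs Vance: Vance wins 4–3.
Toma vs Silva: Toma wins 4–3.
Rao vs Vance: Vance wins 5–2.
Rao vs Silva: Silva wins 5–2.
Vance vs Silva: Vance wins 4–3.
No candidate beats all others: Nguyen beats Vance beats Toma beats Nguyen, a majority cycle.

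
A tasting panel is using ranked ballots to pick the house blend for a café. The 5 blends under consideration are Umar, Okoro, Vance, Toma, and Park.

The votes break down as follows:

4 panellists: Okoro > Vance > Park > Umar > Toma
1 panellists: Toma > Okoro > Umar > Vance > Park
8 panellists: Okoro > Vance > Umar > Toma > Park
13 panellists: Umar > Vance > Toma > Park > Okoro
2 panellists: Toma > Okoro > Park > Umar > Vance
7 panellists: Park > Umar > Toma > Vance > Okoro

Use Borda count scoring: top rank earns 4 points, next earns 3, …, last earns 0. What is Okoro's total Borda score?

Borda scores:
  Umar: 4·1 + 2 + 8·2 + 13·4 + 2·1 + 7·3 = 97
  Okoro: 4·4 + 3 + 8·4 + 13·0 + 2·3 + 7·0 = 57
  Vance: 4·3 + 1 + 8·3 + 13·3 + 2·0 + 7·1 = 83
  Toma: 4·0 + 4 + 8·1 + 13·2 + 2·4 + 7·2 = 60
  Park: 4·2 + 0 + 8·0 + 13·1 + 2·2 + 7·4 = 53

57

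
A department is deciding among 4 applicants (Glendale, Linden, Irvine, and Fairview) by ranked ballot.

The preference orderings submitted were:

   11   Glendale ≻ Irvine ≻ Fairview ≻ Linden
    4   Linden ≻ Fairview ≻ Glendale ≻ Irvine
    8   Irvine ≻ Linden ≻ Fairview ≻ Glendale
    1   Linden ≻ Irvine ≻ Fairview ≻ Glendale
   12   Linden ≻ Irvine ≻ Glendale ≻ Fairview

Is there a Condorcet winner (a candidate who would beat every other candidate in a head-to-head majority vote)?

Yes

Head-to-head results (36 voters total):
Glendale vs Linden: Linden wins 25–11.
Glendale vs Irvine: Irvine wins 21–15.
Glendale vs Fairview: Glendale wins 23–13.
Linden vs Irvine: Irvine wins 19–17.
Linden vs Fairview: Linden wins 25–11.
Irvine vs Fairview: Irvine wins 32–4.
Irvine beats each rival — Glendale (21–15), Linden (19–17), Fairview (32–4) — so Irvine is the Condorcet winner.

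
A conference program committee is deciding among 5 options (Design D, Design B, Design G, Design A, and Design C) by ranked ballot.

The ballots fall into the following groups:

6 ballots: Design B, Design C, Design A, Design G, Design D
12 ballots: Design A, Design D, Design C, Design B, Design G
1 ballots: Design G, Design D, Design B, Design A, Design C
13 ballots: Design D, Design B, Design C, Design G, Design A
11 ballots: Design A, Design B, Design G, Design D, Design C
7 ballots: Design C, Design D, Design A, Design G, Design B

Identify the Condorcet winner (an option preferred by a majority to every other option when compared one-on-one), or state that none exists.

Head-to-head results (50 voters total):
Design D vs Design B: Design D wins 33–17.
Design D vs Design G: Design D wins 32–18.
Design D vs Design A: Design A wins 29–21.
Design D vs Design C: Design D wins 37–13.
Design B vs Design G: Design B wins 42–8.
Design B vs Design A: Design A wins 30–20.
Design B vs Design C: Design B wins 31–19.
Design G vs Design A: Design A wins 36–14.
Design G vs Design C: Design C wins 38–12.
Design A vs Design C: Design C wins 26–24.
No candidate beats all others: Design D beats Design C beats Design A beats Design D, a majority cycle.

None — there is no Condorcet winner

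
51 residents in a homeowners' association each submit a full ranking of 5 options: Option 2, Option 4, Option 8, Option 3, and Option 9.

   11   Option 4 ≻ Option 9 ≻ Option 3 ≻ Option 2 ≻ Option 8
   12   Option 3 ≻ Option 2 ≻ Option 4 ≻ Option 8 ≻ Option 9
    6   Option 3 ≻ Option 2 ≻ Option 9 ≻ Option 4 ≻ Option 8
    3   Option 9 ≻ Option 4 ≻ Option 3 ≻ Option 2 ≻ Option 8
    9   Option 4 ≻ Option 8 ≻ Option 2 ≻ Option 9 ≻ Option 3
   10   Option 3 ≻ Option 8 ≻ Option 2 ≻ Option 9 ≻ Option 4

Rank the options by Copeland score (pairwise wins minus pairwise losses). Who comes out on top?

Option 3

Pairwise results:
  Option 2 vs Option 4: Option 2 wins 28–23.
  Option 2 vs Option 8: Option 2 wins 32–19.
  Option 2 vs Option 3: Option 3 wins 42–9.
  Option 2 vs Option 9: Option 2 wins 37–14.
  Option 4 vs Option 8: Option 4 wins 41–10.
  Option 4 vs Option 3: Option 3 wins 28–23.
  Option 4 vs Option 9: Option 4 wins 32–19.
  Option 8 vs Option 3: Option 3 wins 42–9.
  Option 8 vs Option 9: Option 8 wins 31–20.
  Option 3 vs Option 9: Option 3 wins 28–23.
Copeland scores (wins − losses):
  Option 2: 3 − 1 = 2
  Option 4: 2 − 2 = 0
  Option 8: 1 − 3 = -2
  Option 3: 4 − 0 = 4
  Option 9: 0 − 4 = -4
Option 3 has the best Copeland score.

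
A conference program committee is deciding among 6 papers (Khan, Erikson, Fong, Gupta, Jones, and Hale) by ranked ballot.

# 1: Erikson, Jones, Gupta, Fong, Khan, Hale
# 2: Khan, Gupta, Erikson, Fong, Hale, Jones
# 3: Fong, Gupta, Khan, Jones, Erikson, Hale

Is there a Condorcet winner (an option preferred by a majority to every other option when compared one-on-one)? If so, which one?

Head-to-head results (3 voters total):
Khan vs Erikson: Khan wins 2–1.
Khan vs Fong: Fong wins 2–1.
Khan vs Gupta: Gupta wins 2–1.
Khan vs Jones: Khan wins 2–1.
Khan vs Hale: Khan wins 3–0.
Erikson vs Fong: Erikson wins 2–1.
Erikson vs Gupta: Gupta wins 2–1.
Erikson vs Jones: Erikson wins 2–1.
Erikson vs Hale: Erikson wins 3–0.
Fong vs Gupta: Gupta wins 2–1.
Fong vs Jones: Fong wins 2–1.
Fong vs Hale: Fong wins 3–0.
Gupta vs Jones: Gupta wins 2–1.
Gupta vs Hale: Gupta wins 3–0.
Jones vs Hale: Jones wins 2–1.
Gupta beats each rival — Khan (2–1), Erikson (2–1), Fong (2–1), Jones (2–1), Hale (3–0) — so Gupta is the Condorcet winner.

Gupta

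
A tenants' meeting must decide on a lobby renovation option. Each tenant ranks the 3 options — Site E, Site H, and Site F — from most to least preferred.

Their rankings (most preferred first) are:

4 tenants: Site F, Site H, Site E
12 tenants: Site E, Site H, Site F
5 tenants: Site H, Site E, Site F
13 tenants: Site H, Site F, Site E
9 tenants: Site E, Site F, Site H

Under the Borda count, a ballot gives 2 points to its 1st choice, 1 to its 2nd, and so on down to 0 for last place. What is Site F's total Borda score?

30

Borda scores:
  Site E: 4·0 + 12·2 + 5·1 + 13·0 + 9·2 = 47
  Site H: 4·1 + 12·1 + 5·2 + 13·2 + 9·0 = 52
  Site F: 4·2 + 12·0 + 5·0 + 13·1 + 9·1 = 30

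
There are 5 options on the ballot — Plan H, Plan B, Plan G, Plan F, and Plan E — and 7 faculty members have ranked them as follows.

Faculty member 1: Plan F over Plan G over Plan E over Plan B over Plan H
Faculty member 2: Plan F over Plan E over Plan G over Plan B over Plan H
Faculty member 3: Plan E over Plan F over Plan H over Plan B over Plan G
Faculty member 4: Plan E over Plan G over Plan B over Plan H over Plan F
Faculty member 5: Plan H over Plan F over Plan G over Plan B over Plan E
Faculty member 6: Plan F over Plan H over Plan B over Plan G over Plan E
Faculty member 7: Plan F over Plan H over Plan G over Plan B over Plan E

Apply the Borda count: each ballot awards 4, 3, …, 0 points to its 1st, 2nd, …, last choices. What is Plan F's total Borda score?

22

Borda scores:
  Plan H: 0 + 0 + 2 + 1 + 4 + 3 + 3 = 13
  Plan B: 1 + 1 + 1 + 2 + 1 + 2 + 1 = 9
  Plan G: 3 + 2 + 0 + 3 + 2 + 1 + 2 = 13
  Plan F: 4 + 4 + 3 + 0 + 3 + 4 + 4 = 22
  Plan E: 2 + 3 + 4 + 4 + 0 + 0 + 0 = 13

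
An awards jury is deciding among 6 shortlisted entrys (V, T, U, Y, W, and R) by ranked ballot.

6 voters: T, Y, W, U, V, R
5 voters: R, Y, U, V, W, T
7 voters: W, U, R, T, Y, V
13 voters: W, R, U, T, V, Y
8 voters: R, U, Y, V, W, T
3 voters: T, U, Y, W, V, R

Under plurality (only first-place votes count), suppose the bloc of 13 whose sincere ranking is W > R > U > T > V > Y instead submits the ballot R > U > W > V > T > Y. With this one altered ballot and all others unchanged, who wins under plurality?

First-place totals with the altered ballot: V 0, T 9, U 0, Y 0, W 7, R 26.
The switch changes the winner from W to R.

R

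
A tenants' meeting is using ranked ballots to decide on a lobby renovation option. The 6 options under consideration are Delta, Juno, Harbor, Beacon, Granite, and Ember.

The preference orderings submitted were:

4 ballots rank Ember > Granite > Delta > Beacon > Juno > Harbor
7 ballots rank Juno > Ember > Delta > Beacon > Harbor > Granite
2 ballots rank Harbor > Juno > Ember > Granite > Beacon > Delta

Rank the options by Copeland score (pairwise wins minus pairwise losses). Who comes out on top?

Pairwise results:
  Delta vs Juno: Juno wins 9–4.
  Delta vs Harbor: Delta wins 11–2.
  Delta vs Beacon: Delta wins 11–2.
  Delta vs Granite: Delta wins 7–6.
  Delta vs Ember: Ember wins 13–0.
  Juno vs Harbor: Juno wins 11–2.
  Juno vs Beacon: Juno wins 9–4.
  Juno vs Granite: Juno wins 9–4.
  Juno vs Ember: Juno wins 9–4.
  Harbor vs Beacon: Beacon wins 11–2.
  Harbor vs Granite: Harbor wins 9–4.
  Harbor vs Ember: Ember wins 11–2.
  Beacon vs Granite: Beacon wins 7–6.
  Beacon vs Ember: Ember wins 13–0.
  Granite vs Ember: Ember wins 13–0.
Copeland scores (wins − losses):
  Delta: 3 − 2 = 1
  Juno: 5 − 0 = 5
  Harbor: 1 − 4 = -3
  Beacon: 2 − 3 = -1
  Granite: 0 − 5 = -5
  Ember: 4 − 1 = 3
Juno has the best Copeland score.

Juno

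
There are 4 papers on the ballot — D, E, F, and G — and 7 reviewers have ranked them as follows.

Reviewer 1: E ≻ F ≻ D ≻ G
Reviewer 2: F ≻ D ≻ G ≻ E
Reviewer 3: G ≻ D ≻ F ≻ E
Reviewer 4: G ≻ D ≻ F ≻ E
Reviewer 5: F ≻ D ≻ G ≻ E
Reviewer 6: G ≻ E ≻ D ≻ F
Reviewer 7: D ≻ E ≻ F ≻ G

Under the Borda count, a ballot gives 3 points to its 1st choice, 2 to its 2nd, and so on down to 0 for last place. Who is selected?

D

Borda scores:
  D: 1 + 2 + 2 + 2 + 2 + 1 + 3 = 13
  E: 3 + 0 + 0 + 0 + 0 + 2 + 2 = 7
  F: 2 + 3 + 1 + 1 + 3 + 0 + 1 = 11
  G: 0 + 1 + 3 + 3 + 1 + 3 + 0 = 11
D has the highest total.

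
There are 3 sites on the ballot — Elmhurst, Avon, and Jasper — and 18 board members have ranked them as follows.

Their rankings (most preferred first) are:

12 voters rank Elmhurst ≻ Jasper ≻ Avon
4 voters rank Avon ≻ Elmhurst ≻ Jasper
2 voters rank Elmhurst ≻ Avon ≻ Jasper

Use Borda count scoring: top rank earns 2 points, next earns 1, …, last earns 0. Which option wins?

Borda scores:
  Elmhurst: 12·2 + 4·1 + 2·2 = 32
  Avon: 12·0 + 4·2 + 2·1 = 10
  Jasper: 12·1 + 4·0 + 2·0 = 12
Elmhurst has the highest total.

Elmhurst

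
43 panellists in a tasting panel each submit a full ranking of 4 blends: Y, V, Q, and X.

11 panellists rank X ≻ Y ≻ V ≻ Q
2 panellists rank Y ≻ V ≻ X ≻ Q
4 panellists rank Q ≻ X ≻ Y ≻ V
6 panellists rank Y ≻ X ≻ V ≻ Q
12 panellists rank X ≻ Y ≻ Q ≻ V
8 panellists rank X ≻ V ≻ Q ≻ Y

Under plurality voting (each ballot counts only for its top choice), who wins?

X

First-place vote totals:
  Y: 8
  V: 0
  Q: 4
  X: 31
X has the most first-place votes.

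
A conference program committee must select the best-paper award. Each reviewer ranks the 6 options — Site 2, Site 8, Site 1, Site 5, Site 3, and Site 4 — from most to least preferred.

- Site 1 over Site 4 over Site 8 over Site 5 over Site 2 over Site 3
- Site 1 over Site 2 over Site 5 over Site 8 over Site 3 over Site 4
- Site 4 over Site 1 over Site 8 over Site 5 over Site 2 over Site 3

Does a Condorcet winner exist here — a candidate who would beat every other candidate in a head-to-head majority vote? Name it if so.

Site 1

Head-to-head results (3 voters total):
Site 2 vs Site 8: Site 8 wins 2–1.
Site 2 vs Site 1: Site 1 wins 3–0.
Site 2 vs Site 5: Site 5 wins 2–1.
Site 2 vs Site 3: Site 2 wins 3–0.
Site 2 vs Site 4: Site 4 wins 2–1.
Site 8 vs Site 1: Site 1 wins 3–0.
Site 8 vs Site 5: Site 8 wins 2–1.
Site 8 vs Site 3: Site 8 wins 3–0.
Site 8 vs Site 4: Site 4 wins 2–1.
Site 1 vs Site 5: Site 1 wins 3–0.
Site 1 vs Site 3: Site 1 wins 3–0.
Site 1 vs Site 4: Site 1 wins 2–1.
Site 5 vs Site 3: Site 5 wins 3–0.
Site 5 vs Site 4: Site 4 wins 2–1.
Site 3 vs Site 4: Site 4 wins 2–1.
Site 1 beats each rival — Site 2 (3–0), Site 8 (3–0), Site 5 (3–0), Site 3 (3–0), Site 4 (2–1) — so Site 1 is the Condorcet winner.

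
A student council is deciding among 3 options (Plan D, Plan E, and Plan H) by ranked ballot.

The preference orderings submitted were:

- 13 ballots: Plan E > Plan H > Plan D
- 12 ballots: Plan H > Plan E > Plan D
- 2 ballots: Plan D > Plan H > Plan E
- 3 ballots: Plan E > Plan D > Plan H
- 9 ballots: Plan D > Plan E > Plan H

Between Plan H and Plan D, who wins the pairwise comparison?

Plan H

Ballots ranking Plan H above Plan D: 13+12 = 25.
Ballots ranking Plan D above Plan H: 2+3+9 = 14.
Plan H wins the head-to-head, 25–14.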